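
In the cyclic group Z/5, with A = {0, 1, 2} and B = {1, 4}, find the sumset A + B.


Work in Z/5Z: reduce every sum a + b modulo 5.
Enumerate all 6 pairs:
a = 0: 0+1=1, 0+4=4
a = 1: 1+1=2, 1+4=0
a = 2: 2+1=3, 2+4=1
Distinct residues collected: {0, 1, 2, 3, 4}
|A + B| = 5 (out of 5 total residues).

A + B = {0, 1, 2, 3, 4}


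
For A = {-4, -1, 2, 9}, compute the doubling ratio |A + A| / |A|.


|A| = 4.
Compute A + A by enumerating all 16 pairs.
A + A = {-8, -5, -2, 1, 4, 5, 8, 11, 18}, so |A + A| = 9.
K = |A + A| / |A| = 9/4 (already in lowest terms) ≈ 2.2500.
Reference: AP of size 4 gives K = 7/4 ≈ 1.7500; a fully generic set of size 4 gives K ≈ 2.5000.

|A| = 4, |A + A| = 9, K = 9/4.


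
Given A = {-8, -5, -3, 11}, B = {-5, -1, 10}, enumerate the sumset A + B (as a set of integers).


A + B = {a + b : a ∈ A, b ∈ B}.
Enumerate all |A|·|B| = 4·3 = 12 pairs (a, b) and collect distinct sums.
a = -8: -8+-5=-13, -8+-1=-9, -8+10=2
a = -5: -5+-5=-10, -5+-1=-6, -5+10=5
a = -3: -3+-5=-8, -3+-1=-4, -3+10=7
a = 11: 11+-5=6, 11+-1=10, 11+10=21
Collecting distinct sums: A + B = {-13, -10, -9, -8, -6, -4, 2, 5, 6, 7, 10, 21}
|A + B| = 12

A + B = {-13, -10, -9, -8, -6, -4, 2, 5, 6, 7, 10, 21}


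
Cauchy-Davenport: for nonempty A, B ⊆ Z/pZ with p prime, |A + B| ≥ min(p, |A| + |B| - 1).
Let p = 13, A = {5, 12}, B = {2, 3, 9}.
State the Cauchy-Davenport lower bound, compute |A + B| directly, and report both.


Cauchy-Davenport: |A + B| ≥ min(p, |A| + |B| - 1) for A, B nonempty in Z/pZ.
|A| = 2, |B| = 3, p = 13.
CD lower bound = min(13, 2 + 3 - 1) = min(13, 4) = 4.
Compute A + B mod 13 directly:
a = 5: 5+2=7, 5+3=8, 5+9=1
a = 12: 12+2=1, 12+3=2, 12+9=8
A + B = {1, 2, 7, 8}, so |A + B| = 4.
Verify: 4 ≥ 4? Yes ✓.

CD lower bound = 4, actual |A + B| = 4.


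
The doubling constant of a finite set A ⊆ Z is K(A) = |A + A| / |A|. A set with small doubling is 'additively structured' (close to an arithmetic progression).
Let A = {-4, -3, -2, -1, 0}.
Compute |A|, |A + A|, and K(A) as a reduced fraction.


|A| = 5.
Compute A + A by enumerating all 25 pairs.
A + A = {-8, -7, -6, -5, -4, -3, -2, -1, 0}, so |A + A| = 9.
K = |A + A| / |A| = 9/5 (already in lowest terms) ≈ 1.8000.
Reference: AP of size 5 gives K = 9/5 ≈ 1.8000; a fully generic set of size 5 gives K ≈ 3.0000.

|A| = 5, |A + A| = 9, K = 9/5.


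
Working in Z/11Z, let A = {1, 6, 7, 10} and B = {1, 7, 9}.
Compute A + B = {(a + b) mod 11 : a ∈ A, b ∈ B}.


Work in Z/11Z: reduce every sum a + b modulo 11.
Enumerate all 12 pairs:
a = 1: 1+1=2, 1+7=8, 1+9=10
a = 6: 6+1=7, 6+7=2, 6+9=4
a = 7: 7+1=8, 7+7=3, 7+9=5
a = 10: 10+1=0, 10+7=6, 10+9=8
Distinct residues collected: {0, 2, 3, 4, 5, 6, 7, 8, 10}
|A + B| = 9 (out of 11 total residues).

A + B = {0, 2, 3, 4, 5, 6, 7, 8, 10}


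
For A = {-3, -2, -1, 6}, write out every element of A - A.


A - A = {a - a' : a, a' ∈ A}.
Compute a - a' for each ordered pair (a, a'):
a = -3: -3--3=0, -3--2=-1, -3--1=-2, -3-6=-9
a = -2: -2--3=1, -2--2=0, -2--1=-1, -2-6=-8
a = -1: -1--3=2, -1--2=1, -1--1=0, -1-6=-7
a = 6: 6--3=9, 6--2=8, 6--1=7, 6-6=0
Collecting distinct values (and noting 0 appears from a-a):
A - A = {-9, -8, -7, -2, -1, 0, 1, 2, 7, 8, 9}
|A - A| = 11

A - A = {-9, -8, -7, -2, -1, 0, 1, 2, 7, 8, 9}


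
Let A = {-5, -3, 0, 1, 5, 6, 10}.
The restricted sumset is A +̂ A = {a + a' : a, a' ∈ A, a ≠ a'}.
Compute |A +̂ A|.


Restricted sumset: A +̂ A = {a + a' : a ∈ A, a' ∈ A, a ≠ a'}.
Equivalently, take A + A and drop any sum 2a that is achievable ONLY as a + a for a ∈ A (i.e. sums representable only with equal summands).
Enumerate pairs (a, a') with a < a' (symmetric, so each unordered pair gives one sum; this covers all a ≠ a'):
  -5 + -3 = -8
  -5 + 0 = -5
  -5 + 1 = -4
  -5 + 5 = 0
  -5 + 6 = 1
  -5 + 10 = 5
  -3 + 0 = -3
  -3 + 1 = -2
  -3 + 5 = 2
  -3 + 6 = 3
  -3 + 10 = 7
  0 + 1 = 1
  0 + 5 = 5
  0 + 6 = 6
  0 + 10 = 10
  1 + 5 = 6
  1 + 6 = 7
  1 + 10 = 11
  5 + 6 = 11
  5 + 10 = 15
  6 + 10 = 16
Collected distinct sums: {-8, -5, -4, -3, -2, 0, 1, 2, 3, 5, 6, 7, 10, 11, 15, 16}
|A +̂ A| = 16
(Reference bound: |A +̂ A| ≥ 2|A| - 3 for |A| ≥ 2, with |A| = 7 giving ≥ 11.)

|A +̂ A| = 16


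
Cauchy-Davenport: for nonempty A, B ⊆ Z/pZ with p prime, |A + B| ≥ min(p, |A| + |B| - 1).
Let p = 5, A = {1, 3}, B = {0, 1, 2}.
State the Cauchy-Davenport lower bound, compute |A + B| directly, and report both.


Cauchy-Davenport: |A + B| ≥ min(p, |A| + |B| - 1) for A, B nonempty in Z/pZ.
|A| = 2, |B| = 3, p = 5.
CD lower bound = min(5, 2 + 3 - 1) = min(5, 4) = 4.
Compute A + B mod 5 directly:
a = 1: 1+0=1, 1+1=2, 1+2=3
a = 3: 3+0=3, 3+1=4, 3+2=0
A + B = {0, 1, 2, 3, 4}, so |A + B| = 5.
Verify: 5 ≥ 4? Yes ✓.

CD lower bound = 4, actual |A + B| = 5.


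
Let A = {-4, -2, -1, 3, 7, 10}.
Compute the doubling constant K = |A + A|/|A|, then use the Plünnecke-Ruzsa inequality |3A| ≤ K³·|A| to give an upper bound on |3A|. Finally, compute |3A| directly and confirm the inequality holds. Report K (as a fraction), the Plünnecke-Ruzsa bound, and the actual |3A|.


|A| = 6.
Step 1: Compute A + A by enumerating all 36 pairs.
A + A = {-8, -6, -5, -4, -3, -2, -1, 1, 2, 3, 5, 6, 8, 9, 10, 13, 14, 17, 20}, so |A + A| = 19.
Step 2: Doubling constant K = |A + A|/|A| = 19/6 = 19/6 ≈ 3.1667.
Step 3: Plünnecke-Ruzsa gives |3A| ≤ K³·|A| = (3.1667)³ · 6 ≈ 190.5278.
Step 4: Compute 3A = A + A + A directly by enumerating all triples (a,b,c) ∈ A³; |3A| = 36.
Step 5: Check 36 ≤ 190.5278? Yes ✓.

K = 19/6, Plünnecke-Ruzsa bound K³|A| ≈ 190.5278, |3A| = 36, inequality holds.


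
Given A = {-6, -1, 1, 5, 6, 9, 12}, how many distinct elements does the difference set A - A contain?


A - A = {a - a' : a, a' ∈ A}; |A| = 7.
Bounds: 2|A|-1 ≤ |A - A| ≤ |A|² - |A| + 1, i.e. 13 ≤ |A - A| ≤ 43.
Note: 0 ∈ A - A always (from a - a). The set is symmetric: if d ∈ A - A then -d ∈ A - A.
Enumerate nonzero differences d = a - a' with a > a' (then include -d):
Positive differences: {1, 2, 3, 4, 5, 6, 7, 8, 10, 11, 12, 13, 15, 18}
Full difference set: {0} ∪ (positive diffs) ∪ (negative diffs).
|A - A| = 1 + 2·14 = 29 (matches direct enumeration: 29).

|A - A| = 29


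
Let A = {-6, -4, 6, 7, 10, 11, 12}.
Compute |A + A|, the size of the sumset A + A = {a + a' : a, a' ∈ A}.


A + A = {a + a' : a, a' ∈ A}; |A| = 7.
General bounds: 2|A| - 1 ≤ |A + A| ≤ |A|(|A|+1)/2, i.e. 13 ≤ |A + A| ≤ 28.
Lower bound 2|A|-1 is attained iff A is an arithmetic progression.
Enumerate sums a + a' for a ≤ a' (symmetric, so this suffices):
a = -6: -6+-6=-12, -6+-4=-10, -6+6=0, -6+7=1, -6+10=4, -6+11=5, -6+12=6
a = -4: -4+-4=-8, -4+6=2, -4+7=3, -4+10=6, -4+11=7, -4+12=8
a = 6: 6+6=12, 6+7=13, 6+10=16, 6+11=17, 6+12=18
a = 7: 7+7=14, 7+10=17, 7+11=18, 7+12=19
a = 10: 10+10=20, 10+11=21, 10+12=22
a = 11: 11+11=22, 11+12=23
a = 12: 12+12=24
Distinct sums: {-12, -10, -8, 0, 1, 2, 3, 4, 5, 6, 7, 8, 12, 13, 14, 16, 17, 18, 19, 20, 21, 22, 23, 24}
|A + A| = 24

|A + A| = 24


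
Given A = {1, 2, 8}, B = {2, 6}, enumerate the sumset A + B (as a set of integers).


A + B = {a + b : a ∈ A, b ∈ B}.
Enumerate all |A|·|B| = 3·2 = 6 pairs (a, b) and collect distinct sums.
a = 1: 1+2=3, 1+6=7
a = 2: 2+2=4, 2+6=8
a = 8: 8+2=10, 8+6=14
Collecting distinct sums: A + B = {3, 4, 7, 8, 10, 14}
|A + B| = 6

A + B = {3, 4, 7, 8, 10, 14}


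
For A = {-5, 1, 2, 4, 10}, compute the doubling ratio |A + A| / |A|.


|A| = 5.
Compute A + A by enumerating all 25 pairs.
A + A = {-10, -4, -3, -1, 2, 3, 4, 5, 6, 8, 11, 12, 14, 20}, so |A + A| = 14.
K = |A + A| / |A| = 14/5 (already in lowest terms) ≈ 2.8000.
Reference: AP of size 5 gives K = 9/5 ≈ 1.8000; a fully generic set of size 5 gives K ≈ 3.0000.

|A| = 5, |A + A| = 14, K = 14/5.


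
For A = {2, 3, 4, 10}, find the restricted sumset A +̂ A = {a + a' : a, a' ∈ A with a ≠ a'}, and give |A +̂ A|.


Restricted sumset: A +̂ A = {a + a' : a ∈ A, a' ∈ A, a ≠ a'}.
Equivalently, take A + A and drop any sum 2a that is achievable ONLY as a + a for a ∈ A (i.e. sums representable only with equal summands).
Enumerate pairs (a, a') with a < a' (symmetric, so each unordered pair gives one sum; this covers all a ≠ a'):
  2 + 3 = 5
  2 + 4 = 6
  2 + 10 = 12
  3 + 4 = 7
  3 + 10 = 13
  4 + 10 = 14
Collected distinct sums: {5, 6, 7, 12, 13, 14}
|A +̂ A| = 6
(Reference bound: |A +̂ A| ≥ 2|A| - 3 for |A| ≥ 2, with |A| = 4 giving ≥ 5.)

|A +̂ A| = 6


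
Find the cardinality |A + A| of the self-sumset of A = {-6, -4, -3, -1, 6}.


A + A = {a + a' : a, a' ∈ A}; |A| = 5.
General bounds: 2|A| - 1 ≤ |A + A| ≤ |A|(|A|+1)/2, i.e. 9 ≤ |A + A| ≤ 15.
Lower bound 2|A|-1 is attained iff A is an arithmetic progression.
Enumerate sums a + a' for a ≤ a' (symmetric, so this suffices):
a = -6: -6+-6=-12, -6+-4=-10, -6+-3=-9, -6+-1=-7, -6+6=0
a = -4: -4+-4=-8, -4+-3=-7, -4+-1=-5, -4+6=2
a = -3: -3+-3=-6, -3+-1=-4, -3+6=3
a = -1: -1+-1=-2, -1+6=5
a = 6: 6+6=12
Distinct sums: {-12, -10, -9, -8, -7, -6, -5, -4, -2, 0, 2, 3, 5, 12}
|A + A| = 14

|A + A| = 14


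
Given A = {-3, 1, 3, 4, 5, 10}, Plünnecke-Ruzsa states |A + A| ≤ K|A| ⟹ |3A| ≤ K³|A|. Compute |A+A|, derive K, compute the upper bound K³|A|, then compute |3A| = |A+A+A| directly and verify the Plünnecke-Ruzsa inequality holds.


|A| = 6.
Step 1: Compute A + A by enumerating all 36 pairs.
A + A = {-6, -2, 0, 1, 2, 4, 5, 6, 7, 8, 9, 10, 11, 13, 14, 15, 20}, so |A + A| = 17.
Step 2: Doubling constant K = |A + A|/|A| = 17/6 = 17/6 ≈ 2.8333.
Step 3: Plünnecke-Ruzsa gives |3A| ≤ K³·|A| = (2.8333)³ · 6 ≈ 136.4722.
Step 4: Compute 3A = A + A + A directly by enumerating all triples (a,b,c) ∈ A³; |3A| = 30.
Step 5: Check 30 ≤ 136.4722? Yes ✓.

K = 17/6, Plünnecke-Ruzsa bound K³|A| ≈ 136.4722, |3A| = 30, inequality holds.


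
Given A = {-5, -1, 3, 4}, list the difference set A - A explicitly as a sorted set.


A - A = {a - a' : a, a' ∈ A}.
Compute a - a' for each ordered pair (a, a'):
a = -5: -5--5=0, -5--1=-4, -5-3=-8, -5-4=-9
a = -1: -1--5=4, -1--1=0, -1-3=-4, -1-4=-5
a = 3: 3--5=8, 3--1=4, 3-3=0, 3-4=-1
a = 4: 4--5=9, 4--1=5, 4-3=1, 4-4=0
Collecting distinct values (and noting 0 appears from a-a):
A - A = {-9, -8, -5, -4, -1, 0, 1, 4, 5, 8, 9}
|A - A| = 11

A - A = {-9, -8, -5, -4, -1, 0, 1, 4, 5, 8, 9}


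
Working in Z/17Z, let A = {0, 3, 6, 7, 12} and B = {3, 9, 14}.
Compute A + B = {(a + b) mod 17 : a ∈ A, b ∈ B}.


Work in Z/17Z: reduce every sum a + b modulo 17.
Enumerate all 15 pairs:
a = 0: 0+3=3, 0+9=9, 0+14=14
a = 3: 3+3=6, 3+9=12, 3+14=0
a = 6: 6+3=9, 6+9=15, 6+14=3
a = 7: 7+3=10, 7+9=16, 7+14=4
a = 12: 12+3=15, 12+9=4, 12+14=9
Distinct residues collected: {0, 3, 4, 6, 9, 10, 12, 14, 15, 16}
|A + B| = 10 (out of 17 total residues).

A + B = {0, 3, 4, 6, 9, 10, 12, 14, 15, 16}


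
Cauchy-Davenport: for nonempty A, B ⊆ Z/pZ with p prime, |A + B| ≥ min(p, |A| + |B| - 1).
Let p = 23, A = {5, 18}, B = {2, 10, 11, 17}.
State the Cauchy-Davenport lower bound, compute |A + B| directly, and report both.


Cauchy-Davenport: |A + B| ≥ min(p, |A| + |B| - 1) for A, B nonempty in Z/pZ.
|A| = 2, |B| = 4, p = 23.
CD lower bound = min(23, 2 + 4 - 1) = min(23, 5) = 5.
Compute A + B mod 23 directly:
a = 5: 5+2=7, 5+10=15, 5+11=16, 5+17=22
a = 18: 18+2=20, 18+10=5, 18+11=6, 18+17=12
A + B = {5, 6, 7, 12, 15, 16, 20, 22}, so |A + B| = 8.
Verify: 8 ≥ 5? Yes ✓.

CD lower bound = 5, actual |A + B| = 8.


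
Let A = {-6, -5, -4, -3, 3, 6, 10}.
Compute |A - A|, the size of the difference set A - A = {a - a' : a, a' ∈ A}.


A - A = {a - a' : a, a' ∈ A}; |A| = 7.
Bounds: 2|A|-1 ≤ |A - A| ≤ |A|² - |A| + 1, i.e. 13 ≤ |A - A| ≤ 43.
Note: 0 ∈ A - A always (from a - a). The set is symmetric: if d ∈ A - A then -d ∈ A - A.
Enumerate nonzero differences d = a - a' with a > a' (then include -d):
Positive differences: {1, 2, 3, 4, 6, 7, 8, 9, 10, 11, 12, 13, 14, 15, 16}
Full difference set: {0} ∪ (positive diffs) ∪ (negative diffs).
|A - A| = 1 + 2·15 = 31 (matches direct enumeration: 31).

|A - A| = 31


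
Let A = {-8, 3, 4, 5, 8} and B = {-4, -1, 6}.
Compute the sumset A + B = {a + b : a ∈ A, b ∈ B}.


A + B = {a + b : a ∈ A, b ∈ B}.
Enumerate all |A|·|B| = 5·3 = 15 pairs (a, b) and collect distinct sums.
a = -8: -8+-4=-12, -8+-1=-9, -8+6=-2
a = 3: 3+-4=-1, 3+-1=2, 3+6=9
a = 4: 4+-4=0, 4+-1=3, 4+6=10
a = 5: 5+-4=1, 5+-1=4, 5+6=11
a = 8: 8+-4=4, 8+-1=7, 8+6=14
Collecting distinct sums: A + B = {-12, -9, -2, -1, 0, 1, 2, 3, 4, 7, 9, 10, 11, 14}
|A + B| = 14

A + B = {-12, -9, -2, -1, 0, 1, 2, 3, 4, 7, 9, 10, 11, 14}


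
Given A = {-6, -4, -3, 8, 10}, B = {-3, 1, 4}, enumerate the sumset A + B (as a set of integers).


A + B = {a + b : a ∈ A, b ∈ B}.
Enumerate all |A|·|B| = 5·3 = 15 pairs (a, b) and collect distinct sums.
a = -6: -6+-3=-9, -6+1=-5, -6+4=-2
a = -4: -4+-3=-7, -4+1=-3, -4+4=0
a = -3: -3+-3=-6, -3+1=-2, -3+4=1
a = 8: 8+-3=5, 8+1=9, 8+4=12
a = 10: 10+-3=7, 10+1=11, 10+4=14
Collecting distinct sums: A + B = {-9, -7, -6, -5, -3, -2, 0, 1, 5, 7, 9, 11, 12, 14}
|A + B| = 14

A + B = {-9, -7, -6, -5, -3, -2, 0, 1, 5, 7, 9, 11, 12, 14}


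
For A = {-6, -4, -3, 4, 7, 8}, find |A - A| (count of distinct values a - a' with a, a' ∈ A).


A - A = {a - a' : a, a' ∈ A}; |A| = 6.
Bounds: 2|A|-1 ≤ |A - A| ≤ |A|² - |A| + 1, i.e. 11 ≤ |A - A| ≤ 31.
Note: 0 ∈ A - A always (from a - a). The set is symmetric: if d ∈ A - A then -d ∈ A - A.
Enumerate nonzero differences d = a - a' with a > a' (then include -d):
Positive differences: {1, 2, 3, 4, 7, 8, 10, 11, 12, 13, 14}
Full difference set: {0} ∪ (positive diffs) ∪ (negative diffs).
|A - A| = 1 + 2·11 = 23 (matches direct enumeration: 23).

|A - A| = 23


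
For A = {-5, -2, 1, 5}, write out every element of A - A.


A - A = {a - a' : a, a' ∈ A}.
Compute a - a' for each ordered pair (a, a'):
a = -5: -5--5=0, -5--2=-3, -5-1=-6, -5-5=-10
a = -2: -2--5=3, -2--2=0, -2-1=-3, -2-5=-7
a = 1: 1--5=6, 1--2=3, 1-1=0, 1-5=-4
a = 5: 5--5=10, 5--2=7, 5-1=4, 5-5=0
Collecting distinct values (and noting 0 appears from a-a):
A - A = {-10, -7, -6, -4, -3, 0, 3, 4, 6, 7, 10}
|A - A| = 11

A - A = {-10, -7, -6, -4, -3, 0, 3, 4, 6, 7, 10}


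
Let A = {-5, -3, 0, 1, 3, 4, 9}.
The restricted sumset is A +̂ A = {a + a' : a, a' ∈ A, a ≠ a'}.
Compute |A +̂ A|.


Restricted sumset: A +̂ A = {a + a' : a ∈ A, a' ∈ A, a ≠ a'}.
Equivalently, take A + A and drop any sum 2a that is achievable ONLY as a + a for a ∈ A (i.e. sums representable only with equal summands).
Enumerate pairs (a, a') with a < a' (symmetric, so each unordered pair gives one sum; this covers all a ≠ a'):
  -5 + -3 = -8
  -5 + 0 = -5
  -5 + 1 = -4
  -5 + 3 = -2
  -5 + 4 = -1
  -5 + 9 = 4
  -3 + 0 = -3
  -3 + 1 = -2
  -3 + 3 = 0
  -3 + 4 = 1
  -3 + 9 = 6
  0 + 1 = 1
  0 + 3 = 3
  0 + 4 = 4
  0 + 9 = 9
  1 + 3 = 4
  1 + 4 = 5
  1 + 9 = 10
  3 + 4 = 7
  3 + 9 = 12
  4 + 9 = 13
Collected distinct sums: {-8, -5, -4, -3, -2, -1, 0, 1, 3, 4, 5, 6, 7, 9, 10, 12, 13}
|A +̂ A| = 17
(Reference bound: |A +̂ A| ≥ 2|A| - 3 for |A| ≥ 2, with |A| = 7 giving ≥ 11.)

|A +̂ A| = 17


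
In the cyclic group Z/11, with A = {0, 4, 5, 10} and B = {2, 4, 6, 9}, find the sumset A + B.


Work in Z/11Z: reduce every sum a + b modulo 11.
Enumerate all 16 pairs:
a = 0: 0+2=2, 0+4=4, 0+6=6, 0+9=9
a = 4: 4+2=6, 4+4=8, 4+6=10, 4+9=2
a = 5: 5+2=7, 5+4=9, 5+6=0, 5+9=3
a = 10: 10+2=1, 10+4=3, 10+6=5, 10+9=8
Distinct residues collected: {0, 1, 2, 3, 4, 5, 6, 7, 8, 9, 10}
|A + B| = 11 (out of 11 total residues).

A + B = {0, 1, 2, 3, 4, 5, 6, 7, 8, 9, 10}


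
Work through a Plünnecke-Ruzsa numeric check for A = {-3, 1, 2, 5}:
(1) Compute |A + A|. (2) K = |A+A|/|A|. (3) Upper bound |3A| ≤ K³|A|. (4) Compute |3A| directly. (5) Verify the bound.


|A| = 4.
Step 1: Compute A + A by enumerating all 16 pairs.
A + A = {-6, -2, -1, 2, 3, 4, 6, 7, 10}, so |A + A| = 9.
Step 2: Doubling constant K = |A + A|/|A| = 9/4 = 9/4 ≈ 2.2500.
Step 3: Plünnecke-Ruzsa gives |3A| ≤ K³·|A| = (2.2500)³ · 4 ≈ 45.5625.
Step 4: Compute 3A = A + A + A directly by enumerating all triples (a,b,c) ∈ A³; |3A| = 16.
Step 5: Check 16 ≤ 45.5625? Yes ✓.

K = 9/4, Plünnecke-Ruzsa bound K³|A| ≈ 45.5625, |3A| = 16, inequality holds.


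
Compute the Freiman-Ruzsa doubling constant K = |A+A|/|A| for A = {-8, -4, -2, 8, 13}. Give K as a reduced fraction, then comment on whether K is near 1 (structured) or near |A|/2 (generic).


|A| = 5.
Compute A + A by enumerating all 25 pairs.
A + A = {-16, -12, -10, -8, -6, -4, 0, 4, 5, 6, 9, 11, 16, 21, 26}, so |A + A| = 15.
K = |A + A| / |A| = 15/5 = 3/1 ≈ 3.0000.
Reference: AP of size 5 gives K = 9/5 ≈ 1.8000; a fully generic set of size 5 gives K ≈ 3.0000.

|A| = 5, |A + A| = 15, K = 15/5 = 3/1.


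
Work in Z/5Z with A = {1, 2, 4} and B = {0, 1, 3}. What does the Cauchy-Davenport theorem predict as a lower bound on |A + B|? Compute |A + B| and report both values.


Cauchy-Davenport: |A + B| ≥ min(p, |A| + |B| - 1) for A, B nonempty in Z/pZ.
|A| = 3, |B| = 3, p = 5.
CD lower bound = min(5, 3 + 3 - 1) = min(5, 5) = 5.
Compute A + B mod 5 directly:
a = 1: 1+0=1, 1+1=2, 1+3=4
a = 2: 2+0=2, 2+1=3, 2+3=0
a = 4: 4+0=4, 4+1=0, 4+3=2
A + B = {0, 1, 2, 3, 4}, so |A + B| = 5.
Verify: 5 ≥ 5? Yes ✓.

CD lower bound = 5, actual |A + B| = 5.


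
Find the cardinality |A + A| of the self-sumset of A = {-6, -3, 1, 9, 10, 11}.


A + A = {a + a' : a, a' ∈ A}; |A| = 6.
General bounds: 2|A| - 1 ≤ |A + A| ≤ |A|(|A|+1)/2, i.e. 11 ≤ |A + A| ≤ 21.
Lower bound 2|A|-1 is attained iff A is an arithmetic progression.
Enumerate sums a + a' for a ≤ a' (symmetric, so this suffices):
a = -6: -6+-6=-12, -6+-3=-9, -6+1=-5, -6+9=3, -6+10=4, -6+11=5
a = -3: -3+-3=-6, -3+1=-2, -3+9=6, -3+10=7, -3+11=8
a = 1: 1+1=2, 1+9=10, 1+10=11, 1+11=12
a = 9: 9+9=18, 9+10=19, 9+11=20
a = 10: 10+10=20, 10+11=21
a = 11: 11+11=22
Distinct sums: {-12, -9, -6, -5, -2, 2, 3, 4, 5, 6, 7, 8, 10, 11, 12, 18, 19, 20, 21, 22}
|A + A| = 20

|A + A| = 20


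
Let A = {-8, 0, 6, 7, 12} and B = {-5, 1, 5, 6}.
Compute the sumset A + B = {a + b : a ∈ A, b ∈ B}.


A + B = {a + b : a ∈ A, b ∈ B}.
Enumerate all |A|·|B| = 5·4 = 20 pairs (a, b) and collect distinct sums.
a = -8: -8+-5=-13, -8+1=-7, -8+5=-3, -8+6=-2
a = 0: 0+-5=-5, 0+1=1, 0+5=5, 0+6=6
a = 6: 6+-5=1, 6+1=7, 6+5=11, 6+6=12
a = 7: 7+-5=2, 7+1=8, 7+5=12, 7+6=13
a = 12: 12+-5=7, 12+1=13, 12+5=17, 12+6=18
Collecting distinct sums: A + B = {-13, -7, -5, -3, -2, 1, 2, 5, 6, 7, 8, 11, 12, 13, 17, 18}
|A + B| = 16

A + B = {-13, -7, -5, -3, -2, 1, 2, 5, 6, 7, 8, 11, 12, 13, 17, 18}


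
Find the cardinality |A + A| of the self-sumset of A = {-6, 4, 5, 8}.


A + A = {a + a' : a, a' ∈ A}; |A| = 4.
General bounds: 2|A| - 1 ≤ |A + A| ≤ |A|(|A|+1)/2, i.e. 7 ≤ |A + A| ≤ 10.
Lower bound 2|A|-1 is attained iff A is an arithmetic progression.
Enumerate sums a + a' for a ≤ a' (symmetric, so this suffices):
a = -6: -6+-6=-12, -6+4=-2, -6+5=-1, -6+8=2
a = 4: 4+4=8, 4+5=9, 4+8=12
a = 5: 5+5=10, 5+8=13
a = 8: 8+8=16
Distinct sums: {-12, -2, -1, 2, 8, 9, 10, 12, 13, 16}
|A + A| = 10

|A + A| = 10


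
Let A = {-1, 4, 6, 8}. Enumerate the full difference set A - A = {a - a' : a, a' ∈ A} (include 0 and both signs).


A - A = {a - a' : a, a' ∈ A}.
Compute a - a' for each ordered pair (a, a'):
a = -1: -1--1=0, -1-4=-5, -1-6=-7, -1-8=-9
a = 4: 4--1=5, 4-4=0, 4-6=-2, 4-8=-4
a = 6: 6--1=7, 6-4=2, 6-6=0, 6-8=-2
a = 8: 8--1=9, 8-4=4, 8-6=2, 8-8=0
Collecting distinct values (and noting 0 appears from a-a):
A - A = {-9, -7, -5, -4, -2, 0, 2, 4, 5, 7, 9}
|A - A| = 11

A - A = {-9, -7, -5, -4, -2, 0, 2, 4, 5, 7, 9}


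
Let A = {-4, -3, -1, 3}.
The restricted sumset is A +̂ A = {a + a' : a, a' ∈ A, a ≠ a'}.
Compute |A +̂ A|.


Restricted sumset: A +̂ A = {a + a' : a ∈ A, a' ∈ A, a ≠ a'}.
Equivalently, take A + A and drop any sum 2a that is achievable ONLY as a + a for a ∈ A (i.e. sums representable only with equal summands).
Enumerate pairs (a, a') with a < a' (symmetric, so each unordered pair gives one sum; this covers all a ≠ a'):
  -4 + -3 = -7
  -4 + -1 = -5
  -4 + 3 = -1
  -3 + -1 = -4
  -3 + 3 = 0
  -1 + 3 = 2
Collected distinct sums: {-7, -5, -4, -1, 0, 2}
|A +̂ A| = 6
(Reference bound: |A +̂ A| ≥ 2|A| - 3 for |A| ≥ 2, with |A| = 4 giving ≥ 5.)

|A +̂ A| = 6


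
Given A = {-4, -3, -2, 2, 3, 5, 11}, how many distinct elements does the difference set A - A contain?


A - A = {a - a' : a, a' ∈ A}; |A| = 7.
Bounds: 2|A|-1 ≤ |A - A| ≤ |A|² - |A| + 1, i.e. 13 ≤ |A - A| ≤ 43.
Note: 0 ∈ A - A always (from a - a). The set is symmetric: if d ∈ A - A then -d ∈ A - A.
Enumerate nonzero differences d = a - a' with a > a' (then include -d):
Positive differences: {1, 2, 3, 4, 5, 6, 7, 8, 9, 13, 14, 15}
Full difference set: {0} ∪ (positive diffs) ∪ (negative diffs).
|A - A| = 1 + 2·12 = 25 (matches direct enumeration: 25).

|A - A| = 25


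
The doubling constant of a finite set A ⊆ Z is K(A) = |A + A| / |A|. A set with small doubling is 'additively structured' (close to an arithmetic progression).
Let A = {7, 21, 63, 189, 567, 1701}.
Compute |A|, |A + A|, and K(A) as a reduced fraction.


|A| = 6.
Compute A + A by enumerating all 36 pairs.
A + A = {14, 28, 42, 70, 84, 126, 196, 210, 252, 378, 574, 588, 630, 756, 1134, 1708, 1722, 1764, 1890, 2268, 3402}, so |A + A| = 21.
K = |A + A| / |A| = 21/6 = 7/2 ≈ 3.5000.
Reference: AP of size 6 gives K = 11/6 ≈ 1.8333; a fully generic set of size 6 gives K ≈ 3.5000.

|A| = 6, |A + A| = 21, K = 21/6 = 7/2.


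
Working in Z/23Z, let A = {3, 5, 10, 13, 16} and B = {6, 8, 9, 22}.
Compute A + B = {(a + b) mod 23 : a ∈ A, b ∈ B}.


Work in Z/23Z: reduce every sum a + b modulo 23.
Enumerate all 20 pairs:
a = 3: 3+6=9, 3+8=11, 3+9=12, 3+22=2
a = 5: 5+6=11, 5+8=13, 5+9=14, 5+22=4
a = 10: 10+6=16, 10+8=18, 10+9=19, 10+22=9
a = 13: 13+6=19, 13+8=21, 13+9=22, 13+22=12
a = 16: 16+6=22, 16+8=1, 16+9=2, 16+22=15
Distinct residues collected: {1, 2, 4, 9, 11, 12, 13, 14, 15, 16, 18, 19, 21, 22}
|A + B| = 14 (out of 23 total residues).

A + B = {1, 2, 4, 9, 11, 12, 13, 14, 15, 16, 18, 19, 21, 22}


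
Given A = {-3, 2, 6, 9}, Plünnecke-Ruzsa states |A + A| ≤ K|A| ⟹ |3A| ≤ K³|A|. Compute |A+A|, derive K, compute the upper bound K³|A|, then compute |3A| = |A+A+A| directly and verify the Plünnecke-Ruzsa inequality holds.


|A| = 4.
Step 1: Compute A + A by enumerating all 16 pairs.
A + A = {-6, -1, 3, 4, 6, 8, 11, 12, 15, 18}, so |A + A| = 10.
Step 2: Doubling constant K = |A + A|/|A| = 10/4 = 10/4 ≈ 2.5000.
Step 3: Plünnecke-Ruzsa gives |3A| ≤ K³·|A| = (2.5000)³ · 4 ≈ 62.5000.
Step 4: Compute 3A = A + A + A directly by enumerating all triples (a,b,c) ∈ A³; |3A| = 20.
Step 5: Check 20 ≤ 62.5000? Yes ✓.

K = 10/4, Plünnecke-Ruzsa bound K³|A| ≈ 62.5000, |3A| = 20, inequality holds.


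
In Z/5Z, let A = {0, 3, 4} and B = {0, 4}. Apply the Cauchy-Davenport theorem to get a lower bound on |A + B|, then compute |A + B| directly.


Cauchy-Davenport: |A + B| ≥ min(p, |A| + |B| - 1) for A, B nonempty in Z/pZ.
|A| = 3, |B| = 2, p = 5.
CD lower bound = min(5, 3 + 2 - 1) = min(5, 4) = 4.
Compute A + B mod 5 directly:
a = 0: 0+0=0, 0+4=4
a = 3: 3+0=3, 3+4=2
a = 4: 4+0=4, 4+4=3
A + B = {0, 2, 3, 4}, so |A + B| = 4.
Verify: 4 ≥ 4? Yes ✓.

CD lower bound = 4, actual |A + B| = 4.


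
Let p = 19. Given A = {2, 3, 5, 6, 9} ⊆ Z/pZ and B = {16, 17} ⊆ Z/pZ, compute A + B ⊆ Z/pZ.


Work in Z/19Z: reduce every sum a + b modulo 19.
Enumerate all 10 pairs:
a = 2: 2+16=18, 2+17=0
a = 3: 3+16=0, 3+17=1
a = 5: 5+16=2, 5+17=3
a = 6: 6+16=3, 6+17=4
a = 9: 9+16=6, 9+17=7
Distinct residues collected: {0, 1, 2, 3, 4, 6, 7, 18}
|A + B| = 8 (out of 19 total residues).

A + B = {0, 1, 2, 3, 4, 6, 7, 18}


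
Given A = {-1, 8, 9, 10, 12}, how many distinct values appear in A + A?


A + A = {a + a' : a, a' ∈ A}; |A| = 5.
General bounds: 2|A| - 1 ≤ |A + A| ≤ |A|(|A|+1)/2, i.e. 9 ≤ |A + A| ≤ 15.
Lower bound 2|A|-1 is attained iff A is an arithmetic progression.
Enumerate sums a + a' for a ≤ a' (symmetric, so this suffices):
a = -1: -1+-1=-2, -1+8=7, -1+9=8, -1+10=9, -1+12=11
a = 8: 8+8=16, 8+9=17, 8+10=18, 8+12=20
a = 9: 9+9=18, 9+10=19, 9+12=21
a = 10: 10+10=20, 10+12=22
a = 12: 12+12=24
Distinct sums: {-2, 7, 8, 9, 11, 16, 17, 18, 19, 20, 21, 22, 24}
|A + A| = 13

|A + A| = 13


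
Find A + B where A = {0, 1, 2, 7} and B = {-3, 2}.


A + B = {a + b : a ∈ A, b ∈ B}.
Enumerate all |A|·|B| = 4·2 = 8 pairs (a, b) and collect distinct sums.
a = 0: 0+-3=-3, 0+2=2
a = 1: 1+-3=-2, 1+2=3
a = 2: 2+-3=-1, 2+2=4
a = 7: 7+-3=4, 7+2=9
Collecting distinct sums: A + B = {-3, -2, -1, 2, 3, 4, 9}
|A + B| = 7

A + B = {-3, -2, -1, 2, 3, 4, 9}


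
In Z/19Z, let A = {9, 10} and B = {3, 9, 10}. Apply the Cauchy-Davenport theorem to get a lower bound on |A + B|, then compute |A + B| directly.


Cauchy-Davenport: |A + B| ≥ min(p, |A| + |B| - 1) for A, B nonempty in Z/pZ.
|A| = 2, |B| = 3, p = 19.
CD lower bound = min(19, 2 + 3 - 1) = min(19, 4) = 4.
Compute A + B mod 19 directly:
a = 9: 9+3=12, 9+9=18, 9+10=0
a = 10: 10+3=13, 10+9=0, 10+10=1
A + B = {0, 1, 12, 13, 18}, so |A + B| = 5.
Verify: 5 ≥ 4? Yes ✓.

CD lower bound = 4, actual |A + B| = 5.


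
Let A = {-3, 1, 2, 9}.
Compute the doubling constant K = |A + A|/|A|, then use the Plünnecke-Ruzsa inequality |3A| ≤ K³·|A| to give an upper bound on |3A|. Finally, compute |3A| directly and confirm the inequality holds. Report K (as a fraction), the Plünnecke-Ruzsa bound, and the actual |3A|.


|A| = 4.
Step 1: Compute A + A by enumerating all 16 pairs.
A + A = {-6, -2, -1, 2, 3, 4, 6, 10, 11, 18}, so |A + A| = 10.
Step 2: Doubling constant K = |A + A|/|A| = 10/4 = 10/4 ≈ 2.5000.
Step 3: Plünnecke-Ruzsa gives |3A| ≤ K³·|A| = (2.5000)³ · 4 ≈ 62.5000.
Step 4: Compute 3A = A + A + A directly by enumerating all triples (a,b,c) ∈ A³; |3A| = 19.
Step 5: Check 19 ≤ 62.5000? Yes ✓.

K = 10/4, Plünnecke-Ruzsa bound K³|A| ≈ 62.5000, |3A| = 19, inequality holds.


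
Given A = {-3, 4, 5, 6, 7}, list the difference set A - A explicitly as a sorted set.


A - A = {a - a' : a, a' ∈ A}.
Compute a - a' for each ordered pair (a, a'):
a = -3: -3--3=0, -3-4=-7, -3-5=-8, -3-6=-9, -3-7=-10
a = 4: 4--3=7, 4-4=0, 4-5=-1, 4-6=-2, 4-7=-3
a = 5: 5--3=8, 5-4=1, 5-5=0, 5-6=-1, 5-7=-2
a = 6: 6--3=9, 6-4=2, 6-5=1, 6-6=0, 6-7=-1
a = 7: 7--3=10, 7-4=3, 7-5=2, 7-6=1, 7-7=0
Collecting distinct values (and noting 0 appears from a-a):
A - A = {-10, -9, -8, -7, -3, -2, -1, 0, 1, 2, 3, 7, 8, 9, 10}
|A - A| = 15

A - A = {-10, -9, -8, -7, -3, -2, -1, 0, 1, 2, 3, 7, 8, 9, 10}


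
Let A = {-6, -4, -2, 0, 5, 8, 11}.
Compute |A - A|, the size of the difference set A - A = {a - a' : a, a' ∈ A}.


A - A = {a - a' : a, a' ∈ A}; |A| = 7.
Bounds: 2|A|-1 ≤ |A - A| ≤ |A|² - |A| + 1, i.e. 13 ≤ |A - A| ≤ 43.
Note: 0 ∈ A - A always (from a - a). The set is symmetric: if d ∈ A - A then -d ∈ A - A.
Enumerate nonzero differences d = a - a' with a > a' (then include -d):
Positive differences: {2, 3, 4, 5, 6, 7, 8, 9, 10, 11, 12, 13, 14, 15, 17}
Full difference set: {0} ∪ (positive diffs) ∪ (negative diffs).
|A - A| = 1 + 2·15 = 31 (matches direct enumeration: 31).

|A - A| = 31


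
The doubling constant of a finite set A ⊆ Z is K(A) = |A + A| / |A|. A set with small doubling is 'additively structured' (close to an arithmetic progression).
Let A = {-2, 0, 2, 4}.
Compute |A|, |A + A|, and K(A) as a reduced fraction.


|A| = 4.
Compute A + A by enumerating all 16 pairs.
A + A = {-4, -2, 0, 2, 4, 6, 8}, so |A + A| = 7.
K = |A + A| / |A| = 7/4 (already in lowest terms) ≈ 1.7500.
Reference: AP of size 4 gives K = 7/4 ≈ 1.7500; a fully generic set of size 4 gives K ≈ 2.5000.

|A| = 4, |A + A| = 7, K = 7/4.


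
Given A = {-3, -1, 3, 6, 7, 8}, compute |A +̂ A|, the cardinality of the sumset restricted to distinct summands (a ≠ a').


Restricted sumset: A +̂ A = {a + a' : a ∈ A, a' ∈ A, a ≠ a'}.
Equivalently, take A + A and drop any sum 2a that is achievable ONLY as a + a for a ∈ A (i.e. sums representable only with equal summands).
Enumerate pairs (a, a') with a < a' (symmetric, so each unordered pair gives one sum; this covers all a ≠ a'):
  -3 + -1 = -4
  -3 + 3 = 0
  -3 + 6 = 3
  -3 + 7 = 4
  -3 + 8 = 5
  -1 + 3 = 2
  -1 + 6 = 5
  -1 + 7 = 6
  -1 + 8 = 7
  3 + 6 = 9
  3 + 7 = 10
  3 + 8 = 11
  6 + 7 = 13
  6 + 8 = 14
  7 + 8 = 15
Collected distinct sums: {-4, 0, 2, 3, 4, 5, 6, 7, 9, 10, 11, 13, 14, 15}
|A +̂ A| = 14
(Reference bound: |A +̂ A| ≥ 2|A| - 3 for |A| ≥ 2, with |A| = 6 giving ≥ 9.)

|A +̂ A| = 14


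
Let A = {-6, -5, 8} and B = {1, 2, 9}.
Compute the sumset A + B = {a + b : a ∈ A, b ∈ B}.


A + B = {a + b : a ∈ A, b ∈ B}.
Enumerate all |A|·|B| = 3·3 = 9 pairs (a, b) and collect distinct sums.
a = -6: -6+1=-5, -6+2=-4, -6+9=3
a = -5: -5+1=-4, -5+2=-3, -5+9=4
a = 8: 8+1=9, 8+2=10, 8+9=17
Collecting distinct sums: A + B = {-5, -4, -3, 3, 4, 9, 10, 17}
|A + B| = 8

A + B = {-5, -4, -3, 3, 4, 9, 10, 17}


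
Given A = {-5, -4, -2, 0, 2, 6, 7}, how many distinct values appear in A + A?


A + A = {a + a' : a, a' ∈ A}; |A| = 7.
General bounds: 2|A| - 1 ≤ |A + A| ≤ |A|(|A|+1)/2, i.e. 13 ≤ |A + A| ≤ 28.
Lower bound 2|A|-1 is attained iff A is an arithmetic progression.
Enumerate sums a + a' for a ≤ a' (symmetric, so this suffices):
a = -5: -5+-5=-10, -5+-4=-9, -5+-2=-7, -5+0=-5, -5+2=-3, -5+6=1, -5+7=2
a = -4: -4+-4=-8, -4+-2=-6, -4+0=-4, -4+2=-2, -4+6=2, -4+7=3
a = -2: -2+-2=-4, -2+0=-2, -2+2=0, -2+6=4, -2+7=5
a = 0: 0+0=0, 0+2=2, 0+6=6, 0+7=7
a = 2: 2+2=4, 2+6=8, 2+7=9
a = 6: 6+6=12, 6+7=13
a = 7: 7+7=14
Distinct sums: {-10, -9, -8, -7, -6, -5, -4, -3, -2, 0, 1, 2, 3, 4, 5, 6, 7, 8, 9, 12, 13, 14}
|A + A| = 22

|A + A| = 22


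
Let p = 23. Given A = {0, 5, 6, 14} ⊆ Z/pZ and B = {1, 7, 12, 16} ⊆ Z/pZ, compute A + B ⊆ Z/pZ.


Work in Z/23Z: reduce every sum a + b modulo 23.
Enumerate all 16 pairs:
a = 0: 0+1=1, 0+7=7, 0+12=12, 0+16=16
a = 5: 5+1=6, 5+7=12, 5+12=17, 5+16=21
a = 6: 6+1=7, 6+7=13, 6+12=18, 6+16=22
a = 14: 14+1=15, 14+7=21, 14+12=3, 14+16=7
Distinct residues collected: {1, 3, 6, 7, 12, 13, 15, 16, 17, 18, 21, 22}
|A + B| = 12 (out of 23 total residues).

A + B = {1, 3, 6, 7, 12, 13, 15, 16, 17, 18, 21, 22}


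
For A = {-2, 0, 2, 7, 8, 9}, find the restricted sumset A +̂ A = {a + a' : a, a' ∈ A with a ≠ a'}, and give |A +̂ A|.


Restricted sumset: A +̂ A = {a + a' : a ∈ A, a' ∈ A, a ≠ a'}.
Equivalently, take A + A and drop any sum 2a that is achievable ONLY as a + a for a ∈ A (i.e. sums representable only with equal summands).
Enumerate pairs (a, a') with a < a' (symmetric, so each unordered pair gives one sum; this covers all a ≠ a'):
  -2 + 0 = -2
  -2 + 2 = 0
  -2 + 7 = 5
  -2 + 8 = 6
  -2 + 9 = 7
  0 + 2 = 2
  0 + 7 = 7
  0 + 8 = 8
  0 + 9 = 9
  2 + 7 = 9
  2 + 8 = 10
  2 + 9 = 11
  7 + 8 = 15
  7 + 9 = 16
  8 + 9 = 17
Collected distinct sums: {-2, 0, 2, 5, 6, 7, 8, 9, 10, 11, 15, 16, 17}
|A +̂ A| = 13
(Reference bound: |A +̂ A| ≥ 2|A| - 3 for |A| ≥ 2, with |A| = 6 giving ≥ 9.)

|A +̂ A| = 13


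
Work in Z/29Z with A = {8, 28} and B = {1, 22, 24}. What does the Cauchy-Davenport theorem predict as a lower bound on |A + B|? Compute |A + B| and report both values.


Cauchy-Davenport: |A + B| ≥ min(p, |A| + |B| - 1) for A, B nonempty in Z/pZ.
|A| = 2, |B| = 3, p = 29.
CD lower bound = min(29, 2 + 3 - 1) = min(29, 4) = 4.
Compute A + B mod 29 directly:
a = 8: 8+1=9, 8+22=1, 8+24=3
a = 28: 28+1=0, 28+22=21, 28+24=23
A + B = {0, 1, 3, 9, 21, 23}, so |A + B| = 6.
Verify: 6 ≥ 4? Yes ✓.

CD lower bound = 4, actual |A + B| = 6.


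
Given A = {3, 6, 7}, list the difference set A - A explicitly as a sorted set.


A - A = {a - a' : a, a' ∈ A}.
Compute a - a' for each ordered pair (a, a'):
a = 3: 3-3=0, 3-6=-3, 3-7=-4
a = 6: 6-3=3, 6-6=0, 6-7=-1
a = 7: 7-3=4, 7-6=1, 7-7=0
Collecting distinct values (and noting 0 appears from a-a):
A - A = {-4, -3, -1, 0, 1, 3, 4}
|A - A| = 7

A - A = {-4, -3, -1, 0, 1, 3, 4}


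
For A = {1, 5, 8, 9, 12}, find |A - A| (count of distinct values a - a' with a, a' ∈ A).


A - A = {a - a' : a, a' ∈ A}; |A| = 5.
Bounds: 2|A|-1 ≤ |A - A| ≤ |A|² - |A| + 1, i.e. 9 ≤ |A - A| ≤ 21.
Note: 0 ∈ A - A always (from a - a). The set is symmetric: if d ∈ A - A then -d ∈ A - A.
Enumerate nonzero differences d = a - a' with a > a' (then include -d):
Positive differences: {1, 3, 4, 7, 8, 11}
Full difference set: {0} ∪ (positive diffs) ∪ (negative diffs).
|A - A| = 1 + 2·6 = 13 (matches direct enumeration: 13).

|A - A| = 13


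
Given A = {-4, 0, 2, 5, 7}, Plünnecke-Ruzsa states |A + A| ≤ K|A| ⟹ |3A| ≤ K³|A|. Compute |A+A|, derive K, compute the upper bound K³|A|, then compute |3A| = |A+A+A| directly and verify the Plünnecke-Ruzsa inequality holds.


|A| = 5.
Step 1: Compute A + A by enumerating all 25 pairs.
A + A = {-8, -4, -2, 0, 1, 2, 3, 4, 5, 7, 9, 10, 12, 14}, so |A + A| = 14.
Step 2: Doubling constant K = |A + A|/|A| = 14/5 = 14/5 ≈ 2.8000.
Step 3: Plünnecke-Ruzsa gives |3A| ≤ K³·|A| = (2.8000)³ · 5 ≈ 109.7600.
Step 4: Compute 3A = A + A + A directly by enumerating all triples (a,b,c) ∈ A³; |3A| = 26.
Step 5: Check 26 ≤ 109.7600? Yes ✓.

K = 14/5, Plünnecke-Ruzsa bound K³|A| ≈ 109.7600, |3A| = 26, inequality holds.


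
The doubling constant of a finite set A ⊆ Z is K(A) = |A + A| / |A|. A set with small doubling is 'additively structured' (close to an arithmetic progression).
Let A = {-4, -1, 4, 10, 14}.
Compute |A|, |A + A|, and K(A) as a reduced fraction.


|A| = 5.
Compute A + A by enumerating all 25 pairs.
A + A = {-8, -5, -2, 0, 3, 6, 8, 9, 10, 13, 14, 18, 20, 24, 28}, so |A + A| = 15.
K = |A + A| / |A| = 15/5 = 3/1 ≈ 3.0000.
Reference: AP of size 5 gives K = 9/5 ≈ 1.8000; a fully generic set of size 5 gives K ≈ 3.0000.

|A| = 5, |A + A| = 15, K = 15/5 = 3/1.


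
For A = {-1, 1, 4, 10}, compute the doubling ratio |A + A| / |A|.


|A| = 4.
Compute A + A by enumerating all 16 pairs.
A + A = {-2, 0, 2, 3, 5, 8, 9, 11, 14, 20}, so |A + A| = 10.
K = |A + A| / |A| = 10/4 = 5/2 ≈ 2.5000.
Reference: AP of size 4 gives K = 7/4 ≈ 1.7500; a fully generic set of size 4 gives K ≈ 2.5000.

|A| = 4, |A + A| = 10, K = 10/4 = 5/2.


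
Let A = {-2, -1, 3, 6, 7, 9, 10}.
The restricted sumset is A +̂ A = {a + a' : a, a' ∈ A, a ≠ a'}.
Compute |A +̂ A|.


Restricted sumset: A +̂ A = {a + a' : a ∈ A, a' ∈ A, a ≠ a'}.
Equivalently, take A + A and drop any sum 2a that is achievable ONLY as a + a for a ∈ A (i.e. sums representable only with equal summands).
Enumerate pairs (a, a') with a < a' (symmetric, so each unordered pair gives one sum; this covers all a ≠ a'):
  -2 + -1 = -3
  -2 + 3 = 1
  -2 + 6 = 4
  -2 + 7 = 5
  -2 + 9 = 7
  -2 + 10 = 8
  -1 + 3 = 2
  -1 + 6 = 5
  -1 + 7 = 6
  -1 + 9 = 8
  -1 + 10 = 9
  3 + 6 = 9
  3 + 7 = 10
  3 + 9 = 12
  3 + 10 = 13
  6 + 7 = 13
  6 + 9 = 15
  6 + 10 = 16
  7 + 9 = 16
  7 + 10 = 17
  9 + 10 = 19
Collected distinct sums: {-3, 1, 2, 4, 5, 6, 7, 8, 9, 10, 12, 13, 15, 16, 17, 19}
|A +̂ A| = 16
(Reference bound: |A +̂ A| ≥ 2|A| - 3 for |A| ≥ 2, with |A| = 7 giving ≥ 11.)

|A +̂ A| = 16


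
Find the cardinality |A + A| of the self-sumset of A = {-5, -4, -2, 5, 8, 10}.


A + A = {a + a' : a, a' ∈ A}; |A| = 6.
General bounds: 2|A| - 1 ≤ |A + A| ≤ |A|(|A|+1)/2, i.e. 11 ≤ |A + A| ≤ 21.
Lower bound 2|A|-1 is attained iff A is an arithmetic progression.
Enumerate sums a + a' for a ≤ a' (symmetric, so this suffices):
a = -5: -5+-5=-10, -5+-4=-9, -5+-2=-7, -5+5=0, -5+8=3, -5+10=5
a = -4: -4+-4=-8, -4+-2=-6, -4+5=1, -4+8=4, -4+10=6
a = -2: -2+-2=-4, -2+5=3, -2+8=6, -2+10=8
a = 5: 5+5=10, 5+8=13, 5+10=15
a = 8: 8+8=16, 8+10=18
a = 10: 10+10=20
Distinct sums: {-10, -9, -8, -7, -6, -4, 0, 1, 3, 4, 5, 6, 8, 10, 13, 15, 16, 18, 20}
|A + A| = 19

|A + A| = 19


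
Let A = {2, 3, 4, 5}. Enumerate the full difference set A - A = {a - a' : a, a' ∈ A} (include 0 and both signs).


A - A = {a - a' : a, a' ∈ A}.
Compute a - a' for each ordered pair (a, a'):
a = 2: 2-2=0, 2-3=-1, 2-4=-2, 2-5=-3
a = 3: 3-2=1, 3-3=0, 3-4=-1, 3-5=-2
a = 4: 4-2=2, 4-3=1, 4-4=0, 4-5=-1
a = 5: 5-2=3, 5-3=2, 5-4=1, 5-5=0
Collecting distinct values (and noting 0 appears from a-a):
A - A = {-3, -2, -1, 0, 1, 2, 3}
|A - A| = 7

A - A = {-3, -2, -1, 0, 1, 2, 3}


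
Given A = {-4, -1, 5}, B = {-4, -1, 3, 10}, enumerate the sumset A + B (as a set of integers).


A + B = {a + b : a ∈ A, b ∈ B}.
Enumerate all |A|·|B| = 3·4 = 12 pairs (a, b) and collect distinct sums.
a = -4: -4+-4=-8, -4+-1=-5, -4+3=-1, -4+10=6
a = -1: -1+-4=-5, -1+-1=-2, -1+3=2, -1+10=9
a = 5: 5+-4=1, 5+-1=4, 5+3=8, 5+10=15
Collecting distinct sums: A + B = {-8, -5, -2, -1, 1, 2, 4, 6, 8, 9, 15}
|A + B| = 11

A + B = {-8, -5, -2, -1, 1, 2, 4, 6, 8, 9, 15}


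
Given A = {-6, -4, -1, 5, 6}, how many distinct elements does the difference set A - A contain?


A - A = {a - a' : a, a' ∈ A}; |A| = 5.
Bounds: 2|A|-1 ≤ |A - A| ≤ |A|² - |A| + 1, i.e. 9 ≤ |A - A| ≤ 21.
Note: 0 ∈ A - A always (from a - a). The set is symmetric: if d ∈ A - A then -d ∈ A - A.
Enumerate nonzero differences d = a - a' with a > a' (then include -d):
Positive differences: {1, 2, 3, 5, 6, 7, 9, 10, 11, 12}
Full difference set: {0} ∪ (positive diffs) ∪ (negative diffs).
|A - A| = 1 + 2·10 = 21 (matches direct enumeration: 21).

|A - A| = 21


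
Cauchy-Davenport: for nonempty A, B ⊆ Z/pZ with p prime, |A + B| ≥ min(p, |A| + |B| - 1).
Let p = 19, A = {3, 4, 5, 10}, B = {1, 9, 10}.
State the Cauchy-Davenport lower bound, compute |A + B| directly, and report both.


Cauchy-Davenport: |A + B| ≥ min(p, |A| + |B| - 1) for A, B nonempty in Z/pZ.
|A| = 4, |B| = 3, p = 19.
CD lower bound = min(19, 4 + 3 - 1) = min(19, 6) = 6.
Compute A + B mod 19 directly:
a = 3: 3+1=4, 3+9=12, 3+10=13
a = 4: 4+1=5, 4+9=13, 4+10=14
a = 5: 5+1=6, 5+9=14, 5+10=15
a = 10: 10+1=11, 10+9=0, 10+10=1
A + B = {0, 1, 4, 5, 6, 11, 12, 13, 14, 15}, so |A + B| = 10.
Verify: 10 ≥ 6? Yes ✓.

CD lower bound = 6, actual |A + B| = 10.


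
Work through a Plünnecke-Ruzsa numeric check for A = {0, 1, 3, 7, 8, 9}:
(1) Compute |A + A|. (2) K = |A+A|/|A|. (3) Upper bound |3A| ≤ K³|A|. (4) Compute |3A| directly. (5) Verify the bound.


|A| = 6.
Step 1: Compute A + A by enumerating all 36 pairs.
A + A = {0, 1, 2, 3, 4, 6, 7, 8, 9, 10, 11, 12, 14, 15, 16, 17, 18}, so |A + A| = 17.
Step 2: Doubling constant K = |A + A|/|A| = 17/6 = 17/6 ≈ 2.8333.
Step 3: Plünnecke-Ruzsa gives |3A| ≤ K³·|A| = (2.8333)³ · 6 ≈ 136.4722.
Step 4: Compute 3A = A + A + A directly by enumerating all triples (a,b,c) ∈ A³; |3A| = 28.
Step 5: Check 28 ≤ 136.4722? Yes ✓.

K = 17/6, Plünnecke-Ruzsa bound K³|A| ≈ 136.4722, |3A| = 28, inequality holds.


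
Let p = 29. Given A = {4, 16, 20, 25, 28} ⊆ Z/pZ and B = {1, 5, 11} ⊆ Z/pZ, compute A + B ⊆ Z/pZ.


Work in Z/29Z: reduce every sum a + b modulo 29.
Enumerate all 15 pairs:
a = 4: 4+1=5, 4+5=9, 4+11=15
a = 16: 16+1=17, 16+5=21, 16+11=27
a = 20: 20+1=21, 20+5=25, 20+11=2
a = 25: 25+1=26, 25+5=1, 25+11=7
a = 28: 28+1=0, 28+5=4, 28+11=10
Distinct residues collected: {0, 1, 2, 4, 5, 7, 9, 10, 15, 17, 21, 25, 26, 27}
|A + B| = 14 (out of 29 total residues).

A + B = {0, 1, 2, 4, 5, 7, 9, 10, 15, 17, 21, 25, 26, 27}


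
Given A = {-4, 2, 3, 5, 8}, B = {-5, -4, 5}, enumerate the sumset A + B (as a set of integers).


A + B = {a + b : a ∈ A, b ∈ B}.
Enumerate all |A|·|B| = 5·3 = 15 pairs (a, b) and collect distinct sums.
a = -4: -4+-5=-9, -4+-4=-8, -4+5=1
a = 2: 2+-5=-3, 2+-4=-2, 2+5=7
a = 3: 3+-5=-2, 3+-4=-1, 3+5=8
a = 5: 5+-5=0, 5+-4=1, 5+5=10
a = 8: 8+-5=3, 8+-4=4, 8+5=13
Collecting distinct sums: A + B = {-9, -8, -3, -2, -1, 0, 1, 3, 4, 7, 8, 10, 13}
|A + B| = 13

A + B = {-9, -8, -3, -2, -1, 0, 1, 3, 4, 7, 8, 10, 13}


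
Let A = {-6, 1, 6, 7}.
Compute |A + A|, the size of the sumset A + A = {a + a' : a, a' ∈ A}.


A + A = {a + a' : a, a' ∈ A}; |A| = 4.
General bounds: 2|A| - 1 ≤ |A + A| ≤ |A|(|A|+1)/2, i.e. 7 ≤ |A + A| ≤ 10.
Lower bound 2|A|-1 is attained iff A is an arithmetic progression.
Enumerate sums a + a' for a ≤ a' (symmetric, so this suffices):
a = -6: -6+-6=-12, -6+1=-5, -6+6=0, -6+7=1
a = 1: 1+1=2, 1+6=7, 1+7=8
a = 6: 6+6=12, 6+7=13
a = 7: 7+7=14
Distinct sums: {-12, -5, 0, 1, 2, 7, 8, 12, 13, 14}
|A + A| = 10

|A + A| = 10
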